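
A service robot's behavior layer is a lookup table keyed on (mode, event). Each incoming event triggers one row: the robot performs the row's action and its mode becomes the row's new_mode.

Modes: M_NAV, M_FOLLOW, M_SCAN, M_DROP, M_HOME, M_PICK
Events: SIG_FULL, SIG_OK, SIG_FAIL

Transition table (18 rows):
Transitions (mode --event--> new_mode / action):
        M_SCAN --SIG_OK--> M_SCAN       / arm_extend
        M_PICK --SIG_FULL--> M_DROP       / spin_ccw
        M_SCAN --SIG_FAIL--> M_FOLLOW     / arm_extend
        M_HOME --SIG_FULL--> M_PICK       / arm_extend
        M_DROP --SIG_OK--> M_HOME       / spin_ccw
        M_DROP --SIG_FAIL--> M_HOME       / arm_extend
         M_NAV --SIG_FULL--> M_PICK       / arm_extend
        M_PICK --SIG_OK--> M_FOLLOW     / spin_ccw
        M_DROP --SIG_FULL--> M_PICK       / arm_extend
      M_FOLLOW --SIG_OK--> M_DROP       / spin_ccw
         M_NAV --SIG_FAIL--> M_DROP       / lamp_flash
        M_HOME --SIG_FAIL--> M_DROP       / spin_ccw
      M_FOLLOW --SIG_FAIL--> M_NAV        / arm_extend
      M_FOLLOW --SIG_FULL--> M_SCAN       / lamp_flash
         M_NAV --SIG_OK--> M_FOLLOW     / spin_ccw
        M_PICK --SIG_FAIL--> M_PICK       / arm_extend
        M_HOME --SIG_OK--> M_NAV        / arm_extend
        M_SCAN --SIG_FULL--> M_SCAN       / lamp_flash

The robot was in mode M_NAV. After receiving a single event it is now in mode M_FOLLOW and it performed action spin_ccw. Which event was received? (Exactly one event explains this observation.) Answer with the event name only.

try SIG_FULL: (M_NAV, SIG_FULL) → (M_PICK, arm_extend)
try SIG_OK: (M_NAV, SIG_OK) → (M_FOLLOW, spin_ccw)  ← matches
try SIG_FAIL: (M_NAV, SIG_FAIL) → (M_DROP, lamp_flash)

SIG_OK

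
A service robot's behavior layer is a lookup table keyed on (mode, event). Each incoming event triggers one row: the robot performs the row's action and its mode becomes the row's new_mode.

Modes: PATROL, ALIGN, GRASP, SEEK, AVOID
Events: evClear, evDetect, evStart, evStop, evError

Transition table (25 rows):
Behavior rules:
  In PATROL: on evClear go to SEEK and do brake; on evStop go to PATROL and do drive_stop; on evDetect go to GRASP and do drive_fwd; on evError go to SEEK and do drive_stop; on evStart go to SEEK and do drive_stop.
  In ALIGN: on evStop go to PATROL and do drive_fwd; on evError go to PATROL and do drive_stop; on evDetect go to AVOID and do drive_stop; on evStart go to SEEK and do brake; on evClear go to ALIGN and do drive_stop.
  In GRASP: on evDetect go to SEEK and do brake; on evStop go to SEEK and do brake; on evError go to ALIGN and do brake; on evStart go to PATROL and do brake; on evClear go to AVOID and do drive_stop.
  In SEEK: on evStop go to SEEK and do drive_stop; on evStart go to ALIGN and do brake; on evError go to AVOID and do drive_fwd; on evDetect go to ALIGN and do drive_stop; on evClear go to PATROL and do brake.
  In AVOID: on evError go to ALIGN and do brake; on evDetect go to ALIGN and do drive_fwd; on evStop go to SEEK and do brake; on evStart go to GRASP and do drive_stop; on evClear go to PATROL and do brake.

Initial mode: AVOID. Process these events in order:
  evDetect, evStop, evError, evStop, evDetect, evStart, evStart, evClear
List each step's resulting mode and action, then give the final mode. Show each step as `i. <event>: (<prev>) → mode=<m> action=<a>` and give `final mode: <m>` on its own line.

1. evDetect: (AVOID) → mode=ALIGN action=drive_fwd
2. evStop: (ALIGN) → mode=PATROL action=drive_fwd
3. evError: (PATROL) → mode=SEEK action=drive_stop
4. evStop: (SEEK) → mode=SEEK action=drive_stop
5. evDetect: (SEEK) → mode=ALIGN action=drive_stop
6. evStart: (ALIGN) → mode=SEEK action=brake
7. evStart: (SEEK) → mode=ALIGN action=brake
8. evClear: (ALIGN) → mode=ALIGN action=drive_stop

final mode: ALIGN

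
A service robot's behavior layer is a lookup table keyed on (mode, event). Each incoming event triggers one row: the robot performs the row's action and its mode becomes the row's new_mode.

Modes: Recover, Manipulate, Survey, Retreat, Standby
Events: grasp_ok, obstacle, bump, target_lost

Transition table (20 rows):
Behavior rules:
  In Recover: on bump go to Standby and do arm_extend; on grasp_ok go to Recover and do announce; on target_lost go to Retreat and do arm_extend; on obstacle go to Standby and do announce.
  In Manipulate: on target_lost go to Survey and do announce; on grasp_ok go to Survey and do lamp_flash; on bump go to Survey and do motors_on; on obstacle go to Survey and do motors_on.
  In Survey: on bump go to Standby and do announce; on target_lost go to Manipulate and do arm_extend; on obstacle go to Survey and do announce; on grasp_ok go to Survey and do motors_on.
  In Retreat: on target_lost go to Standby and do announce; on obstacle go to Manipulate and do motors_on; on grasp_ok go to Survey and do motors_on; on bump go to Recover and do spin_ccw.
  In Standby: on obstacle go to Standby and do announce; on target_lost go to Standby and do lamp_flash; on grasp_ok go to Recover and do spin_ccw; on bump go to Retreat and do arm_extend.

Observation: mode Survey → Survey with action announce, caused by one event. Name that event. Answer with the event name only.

try grasp_ok: (Survey, grasp_ok) → (Survey, motors_on)
try obstacle: (Survey, obstacle) → (Survey, announce)  ← matches
try bump: (Survey, bump) → (Standby, announce)
try target_lost: (Survey, target_lost) → (Manipulate, arm_extend)

obstacle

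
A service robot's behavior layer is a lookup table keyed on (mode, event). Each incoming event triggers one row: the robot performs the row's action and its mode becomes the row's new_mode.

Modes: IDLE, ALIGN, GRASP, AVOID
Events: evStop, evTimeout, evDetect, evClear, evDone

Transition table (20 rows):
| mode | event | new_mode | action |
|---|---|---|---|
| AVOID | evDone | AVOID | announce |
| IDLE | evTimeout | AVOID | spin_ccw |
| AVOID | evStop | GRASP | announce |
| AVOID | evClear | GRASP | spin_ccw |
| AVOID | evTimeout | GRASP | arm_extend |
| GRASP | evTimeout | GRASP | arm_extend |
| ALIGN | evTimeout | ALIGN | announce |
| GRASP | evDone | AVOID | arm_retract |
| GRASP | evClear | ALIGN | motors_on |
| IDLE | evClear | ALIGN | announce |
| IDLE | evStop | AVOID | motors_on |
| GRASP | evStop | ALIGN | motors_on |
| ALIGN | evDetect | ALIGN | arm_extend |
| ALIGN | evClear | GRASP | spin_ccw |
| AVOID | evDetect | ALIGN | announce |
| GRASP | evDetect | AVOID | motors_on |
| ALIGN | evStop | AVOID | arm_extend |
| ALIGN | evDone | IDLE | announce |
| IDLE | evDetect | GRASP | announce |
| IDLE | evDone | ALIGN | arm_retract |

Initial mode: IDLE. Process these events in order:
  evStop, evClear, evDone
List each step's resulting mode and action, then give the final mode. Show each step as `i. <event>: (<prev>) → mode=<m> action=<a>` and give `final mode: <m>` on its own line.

final mode: AVOID

1. evStop: (IDLE) → mode=AVOID action=motors_on
2. evClear: (AVOID) → mode=GRASP action=spin_ccw
3. evDone: (GRASP) → mode=AVOID action=arm_retract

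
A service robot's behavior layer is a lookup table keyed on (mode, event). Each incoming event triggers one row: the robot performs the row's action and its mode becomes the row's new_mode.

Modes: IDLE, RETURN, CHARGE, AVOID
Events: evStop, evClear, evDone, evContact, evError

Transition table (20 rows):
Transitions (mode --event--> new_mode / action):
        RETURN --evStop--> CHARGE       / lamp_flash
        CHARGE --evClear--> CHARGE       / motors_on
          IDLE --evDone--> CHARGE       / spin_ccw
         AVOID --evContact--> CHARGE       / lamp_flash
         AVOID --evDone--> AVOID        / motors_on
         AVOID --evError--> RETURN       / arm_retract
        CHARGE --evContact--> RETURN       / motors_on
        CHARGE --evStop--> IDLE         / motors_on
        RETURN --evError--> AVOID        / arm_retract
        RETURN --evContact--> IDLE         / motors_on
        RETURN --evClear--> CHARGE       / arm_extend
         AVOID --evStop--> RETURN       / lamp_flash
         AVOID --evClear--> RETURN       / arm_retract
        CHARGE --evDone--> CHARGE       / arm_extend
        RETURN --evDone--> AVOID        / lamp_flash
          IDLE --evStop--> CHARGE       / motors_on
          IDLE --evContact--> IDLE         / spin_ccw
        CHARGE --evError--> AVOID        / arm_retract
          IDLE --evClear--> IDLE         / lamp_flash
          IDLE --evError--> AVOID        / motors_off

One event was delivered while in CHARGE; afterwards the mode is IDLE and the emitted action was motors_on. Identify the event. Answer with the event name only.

try evStop: (CHARGE, evStop) → (IDLE, motors_on)  ← matches
try evClear: (CHARGE, evClear) → (CHARGE, motors_on)
try evDone: (CHARGE, evDone) → (CHARGE, arm_extend)
try evContact: (CHARGE, evContact) → (RETURN, motors_on)
try evError: (CHARGE, evError) → (AVOID, arm_retract)

evStop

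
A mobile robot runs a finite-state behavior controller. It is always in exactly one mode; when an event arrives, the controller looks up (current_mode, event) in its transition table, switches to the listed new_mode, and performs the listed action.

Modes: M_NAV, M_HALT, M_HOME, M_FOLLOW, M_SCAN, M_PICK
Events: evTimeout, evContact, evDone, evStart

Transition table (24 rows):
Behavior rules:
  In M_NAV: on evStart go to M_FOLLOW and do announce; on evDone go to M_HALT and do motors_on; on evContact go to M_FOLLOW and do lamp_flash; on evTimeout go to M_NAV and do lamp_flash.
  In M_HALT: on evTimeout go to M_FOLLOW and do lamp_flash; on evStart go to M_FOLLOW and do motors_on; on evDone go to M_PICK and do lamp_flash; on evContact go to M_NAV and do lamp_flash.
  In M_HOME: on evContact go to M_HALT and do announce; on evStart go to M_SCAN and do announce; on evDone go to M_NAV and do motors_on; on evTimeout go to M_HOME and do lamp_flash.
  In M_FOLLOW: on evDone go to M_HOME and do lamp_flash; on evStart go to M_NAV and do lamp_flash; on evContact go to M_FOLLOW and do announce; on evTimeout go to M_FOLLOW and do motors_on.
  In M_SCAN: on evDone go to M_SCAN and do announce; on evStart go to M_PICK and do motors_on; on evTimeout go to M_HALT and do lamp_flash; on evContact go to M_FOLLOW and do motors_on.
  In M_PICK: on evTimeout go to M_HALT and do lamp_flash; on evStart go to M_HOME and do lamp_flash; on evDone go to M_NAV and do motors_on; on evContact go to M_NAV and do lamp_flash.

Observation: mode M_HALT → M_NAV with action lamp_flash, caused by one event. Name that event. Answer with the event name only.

try evTimeout: (M_HALT, evTimeout) → (M_FOLLOW, lamp_flash)
try evContact: (M_HALT, evContact) → (M_NAV, lamp_flash)  ← matches
try evDone: (M_HALT, evDone) → (M_PICK, lamp_flash)
try evStart: (M_HALT, evStart) → (M_FOLLOW, motors_on)

evContact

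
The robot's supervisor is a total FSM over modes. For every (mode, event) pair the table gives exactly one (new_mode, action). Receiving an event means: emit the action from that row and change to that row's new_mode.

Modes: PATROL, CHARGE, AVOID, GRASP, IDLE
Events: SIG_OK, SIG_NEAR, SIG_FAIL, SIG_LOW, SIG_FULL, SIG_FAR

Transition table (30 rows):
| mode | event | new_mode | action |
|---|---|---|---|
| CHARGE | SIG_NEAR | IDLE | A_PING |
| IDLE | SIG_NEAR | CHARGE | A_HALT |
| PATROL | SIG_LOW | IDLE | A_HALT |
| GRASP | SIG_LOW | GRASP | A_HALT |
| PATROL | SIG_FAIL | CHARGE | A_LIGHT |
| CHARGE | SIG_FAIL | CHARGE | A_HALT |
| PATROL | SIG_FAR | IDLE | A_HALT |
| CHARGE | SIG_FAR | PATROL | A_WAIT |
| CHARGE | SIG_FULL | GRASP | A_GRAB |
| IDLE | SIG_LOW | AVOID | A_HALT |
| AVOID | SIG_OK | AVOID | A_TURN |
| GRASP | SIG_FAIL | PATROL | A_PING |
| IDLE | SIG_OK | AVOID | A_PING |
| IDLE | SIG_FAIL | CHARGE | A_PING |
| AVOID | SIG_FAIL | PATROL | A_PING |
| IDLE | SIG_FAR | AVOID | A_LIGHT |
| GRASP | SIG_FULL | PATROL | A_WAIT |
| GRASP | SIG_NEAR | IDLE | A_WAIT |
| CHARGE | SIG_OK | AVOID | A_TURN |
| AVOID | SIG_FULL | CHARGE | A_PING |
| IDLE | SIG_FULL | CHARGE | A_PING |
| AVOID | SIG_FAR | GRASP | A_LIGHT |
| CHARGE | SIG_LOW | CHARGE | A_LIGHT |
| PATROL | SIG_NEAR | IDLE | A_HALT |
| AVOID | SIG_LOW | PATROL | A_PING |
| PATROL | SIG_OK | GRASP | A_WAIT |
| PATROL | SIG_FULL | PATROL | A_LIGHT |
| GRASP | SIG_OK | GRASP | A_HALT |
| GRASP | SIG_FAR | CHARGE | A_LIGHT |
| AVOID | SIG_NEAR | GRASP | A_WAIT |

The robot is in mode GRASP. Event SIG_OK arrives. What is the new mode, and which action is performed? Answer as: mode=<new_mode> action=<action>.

current mode = GRASP; filter table to that mode:
  (GRASP, SIG_LOW) → (GRASP, A_HALT)
  (GRASP, SIG_FAIL) → (PATROL, A_PING)
  (GRASP, SIG_FULL) → (PATROL, A_WAIT)
  (GRASP, SIG_NEAR) → (IDLE, A_WAIT)
  (GRASP, SIG_OK) → (GRASP, A_HALT)  ← event matches
  (GRASP, SIG_FAR) → (CHARGE, A_LIGHT)
event = SIG_OK selects (GRASP, A_HALT)

mode=GRASP action=A_HALT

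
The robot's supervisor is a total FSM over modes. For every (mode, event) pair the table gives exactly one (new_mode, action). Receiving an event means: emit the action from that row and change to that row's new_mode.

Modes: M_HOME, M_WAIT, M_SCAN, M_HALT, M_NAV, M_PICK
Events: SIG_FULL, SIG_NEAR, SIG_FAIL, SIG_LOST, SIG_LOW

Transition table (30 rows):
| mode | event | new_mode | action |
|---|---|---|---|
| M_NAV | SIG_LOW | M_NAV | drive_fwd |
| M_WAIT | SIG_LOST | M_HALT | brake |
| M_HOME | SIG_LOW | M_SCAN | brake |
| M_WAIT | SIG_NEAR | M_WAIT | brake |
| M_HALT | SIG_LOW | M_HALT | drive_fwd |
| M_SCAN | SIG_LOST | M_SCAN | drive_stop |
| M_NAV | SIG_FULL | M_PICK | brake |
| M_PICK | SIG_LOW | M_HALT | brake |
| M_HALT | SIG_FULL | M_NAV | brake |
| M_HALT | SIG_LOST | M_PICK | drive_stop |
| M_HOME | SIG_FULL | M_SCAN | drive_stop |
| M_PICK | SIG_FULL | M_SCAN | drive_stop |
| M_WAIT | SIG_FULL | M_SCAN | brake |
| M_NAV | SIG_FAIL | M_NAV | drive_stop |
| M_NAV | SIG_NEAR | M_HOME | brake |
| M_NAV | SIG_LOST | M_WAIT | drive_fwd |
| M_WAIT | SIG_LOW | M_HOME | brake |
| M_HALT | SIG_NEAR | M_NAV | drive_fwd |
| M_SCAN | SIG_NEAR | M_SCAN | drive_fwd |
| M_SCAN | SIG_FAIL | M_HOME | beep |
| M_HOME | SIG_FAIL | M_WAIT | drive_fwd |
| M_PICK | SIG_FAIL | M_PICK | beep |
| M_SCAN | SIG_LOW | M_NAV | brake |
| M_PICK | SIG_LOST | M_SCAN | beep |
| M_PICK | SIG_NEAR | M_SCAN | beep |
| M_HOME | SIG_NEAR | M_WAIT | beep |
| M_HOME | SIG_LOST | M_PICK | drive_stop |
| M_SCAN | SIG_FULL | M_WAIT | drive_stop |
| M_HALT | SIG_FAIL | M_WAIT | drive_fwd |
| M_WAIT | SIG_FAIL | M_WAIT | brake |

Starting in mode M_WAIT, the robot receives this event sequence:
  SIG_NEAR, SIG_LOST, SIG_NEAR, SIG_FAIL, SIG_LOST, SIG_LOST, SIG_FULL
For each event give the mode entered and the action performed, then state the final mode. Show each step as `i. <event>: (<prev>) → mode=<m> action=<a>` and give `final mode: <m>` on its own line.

1. SIG_NEAR: (M_WAIT) → mode=M_WAIT action=brake
2. SIG_LOST: (M_WAIT) → mode=M_HALT action=brake
3. SIG_NEAR: (M_HALT) → mode=M_NAV action=drive_fwd
4. SIG_FAIL: (M_NAV) → mode=M_NAV action=drive_stop
5. SIG_LOST: (M_NAV) → mode=M_WAIT action=drive_fwd
6. SIG_LOST: (M_WAIT) → mode=M_HALT action=brake
7. SIG_FULL: (M_HALT) → mode=M_NAV action=brake

final mode: M_NAV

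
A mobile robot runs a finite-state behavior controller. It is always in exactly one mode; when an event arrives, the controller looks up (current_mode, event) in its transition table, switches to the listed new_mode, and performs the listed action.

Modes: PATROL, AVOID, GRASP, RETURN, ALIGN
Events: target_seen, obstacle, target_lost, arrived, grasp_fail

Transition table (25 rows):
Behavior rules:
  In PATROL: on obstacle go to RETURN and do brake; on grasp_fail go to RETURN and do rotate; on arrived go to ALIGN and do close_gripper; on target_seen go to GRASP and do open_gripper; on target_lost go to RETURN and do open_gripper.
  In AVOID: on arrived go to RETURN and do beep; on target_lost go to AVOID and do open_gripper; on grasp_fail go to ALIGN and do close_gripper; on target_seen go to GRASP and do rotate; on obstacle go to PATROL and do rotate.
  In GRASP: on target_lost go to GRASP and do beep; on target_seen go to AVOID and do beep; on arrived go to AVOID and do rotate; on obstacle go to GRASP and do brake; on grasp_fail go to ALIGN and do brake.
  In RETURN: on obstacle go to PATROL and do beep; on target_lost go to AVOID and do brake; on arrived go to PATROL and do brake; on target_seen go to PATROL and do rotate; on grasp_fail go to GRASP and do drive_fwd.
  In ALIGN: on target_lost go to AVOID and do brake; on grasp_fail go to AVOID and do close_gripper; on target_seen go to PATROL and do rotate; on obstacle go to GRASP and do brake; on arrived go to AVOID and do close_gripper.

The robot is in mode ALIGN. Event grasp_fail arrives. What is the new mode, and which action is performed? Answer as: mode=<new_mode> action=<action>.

current mode = ALIGN; filter table to that mode:
  (ALIGN, target_lost) → (AVOID, brake)
  (ALIGN, grasp_fail) → (AVOID, close_gripper)  ← event matches
  (ALIGN, target_seen) → (PATROL, rotate)
  (ALIGN, obstacle) → (GRASP, brake)
  (ALIGN, arrived) → (AVOID, close_gripper)
event = grasp_fail selects (AVOID, close_gripper)

mode=AVOID action=close_gripper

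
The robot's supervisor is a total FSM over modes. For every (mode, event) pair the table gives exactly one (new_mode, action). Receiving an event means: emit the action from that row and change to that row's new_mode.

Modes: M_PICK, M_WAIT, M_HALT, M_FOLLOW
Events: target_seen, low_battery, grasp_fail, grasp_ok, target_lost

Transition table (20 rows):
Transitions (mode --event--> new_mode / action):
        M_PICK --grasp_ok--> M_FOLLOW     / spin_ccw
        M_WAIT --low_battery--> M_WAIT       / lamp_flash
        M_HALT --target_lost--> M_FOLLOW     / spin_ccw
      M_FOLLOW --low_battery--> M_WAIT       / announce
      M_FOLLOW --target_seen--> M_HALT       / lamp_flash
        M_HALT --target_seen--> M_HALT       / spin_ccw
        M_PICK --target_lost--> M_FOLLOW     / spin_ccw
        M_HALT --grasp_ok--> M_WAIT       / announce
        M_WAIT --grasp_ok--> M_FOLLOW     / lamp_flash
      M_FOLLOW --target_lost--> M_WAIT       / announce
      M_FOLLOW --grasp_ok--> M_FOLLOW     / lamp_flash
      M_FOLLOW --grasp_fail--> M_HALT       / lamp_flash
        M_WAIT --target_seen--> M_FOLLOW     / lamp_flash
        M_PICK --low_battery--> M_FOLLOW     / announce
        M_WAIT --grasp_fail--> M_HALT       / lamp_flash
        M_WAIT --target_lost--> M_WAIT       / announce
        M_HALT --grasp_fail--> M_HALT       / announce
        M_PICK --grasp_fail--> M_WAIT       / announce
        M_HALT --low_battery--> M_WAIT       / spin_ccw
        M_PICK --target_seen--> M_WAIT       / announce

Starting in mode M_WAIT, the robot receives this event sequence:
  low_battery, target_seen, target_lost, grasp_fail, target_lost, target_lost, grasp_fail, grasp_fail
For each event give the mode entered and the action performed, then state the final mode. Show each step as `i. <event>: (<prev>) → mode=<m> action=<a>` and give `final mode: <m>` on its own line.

1. low_battery: (M_WAIT) → mode=M_WAIT action=lamp_flash
2. target_seen: (M_WAIT) → mode=M_FOLLOW action=lamp_flash
3. target_lost: (M_FOLLOW) → mode=M_WAIT action=announce
4. grasp_fail: (M_WAIT) → mode=M_HALT action=lamp_flash
5. target_lost: (M_HALT) → mode=M_FOLLOW action=spin_ccw
6. target_lost: (M_FOLLOW) → mode=M_WAIT action=announce
7. grasp_fail: (M_WAIT) → mode=M_HALT action=lamp_flash
8. grasp_fail: (M_HALT) → mode=M_HALT action=announce

final mode: M_HALT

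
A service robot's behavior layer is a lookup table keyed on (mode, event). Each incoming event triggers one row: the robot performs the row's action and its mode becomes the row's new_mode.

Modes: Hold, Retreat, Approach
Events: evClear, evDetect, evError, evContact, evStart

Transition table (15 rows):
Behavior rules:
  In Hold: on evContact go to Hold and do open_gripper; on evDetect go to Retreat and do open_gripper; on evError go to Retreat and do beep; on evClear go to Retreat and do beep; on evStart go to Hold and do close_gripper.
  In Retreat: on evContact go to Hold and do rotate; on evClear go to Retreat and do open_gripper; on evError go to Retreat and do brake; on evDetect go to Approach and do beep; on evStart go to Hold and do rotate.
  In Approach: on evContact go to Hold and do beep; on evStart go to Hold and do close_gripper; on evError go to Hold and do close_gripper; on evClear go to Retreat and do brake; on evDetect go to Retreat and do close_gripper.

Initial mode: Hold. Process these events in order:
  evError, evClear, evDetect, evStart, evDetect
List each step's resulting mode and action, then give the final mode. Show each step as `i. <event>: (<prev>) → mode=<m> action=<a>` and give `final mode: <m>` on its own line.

1. evError: (Hold) → mode=Retreat action=beep
2. evClear: (Retreat) → mode=Retreat action=open_gripper
3. evDetect: (Retreat) → mode=Approach action=beep
4. evStart: (Approach) → mode=Hold action=close_gripper
5. evDetect: (Hold) → mode=Retreat action=open_gripper

final mode: Retreat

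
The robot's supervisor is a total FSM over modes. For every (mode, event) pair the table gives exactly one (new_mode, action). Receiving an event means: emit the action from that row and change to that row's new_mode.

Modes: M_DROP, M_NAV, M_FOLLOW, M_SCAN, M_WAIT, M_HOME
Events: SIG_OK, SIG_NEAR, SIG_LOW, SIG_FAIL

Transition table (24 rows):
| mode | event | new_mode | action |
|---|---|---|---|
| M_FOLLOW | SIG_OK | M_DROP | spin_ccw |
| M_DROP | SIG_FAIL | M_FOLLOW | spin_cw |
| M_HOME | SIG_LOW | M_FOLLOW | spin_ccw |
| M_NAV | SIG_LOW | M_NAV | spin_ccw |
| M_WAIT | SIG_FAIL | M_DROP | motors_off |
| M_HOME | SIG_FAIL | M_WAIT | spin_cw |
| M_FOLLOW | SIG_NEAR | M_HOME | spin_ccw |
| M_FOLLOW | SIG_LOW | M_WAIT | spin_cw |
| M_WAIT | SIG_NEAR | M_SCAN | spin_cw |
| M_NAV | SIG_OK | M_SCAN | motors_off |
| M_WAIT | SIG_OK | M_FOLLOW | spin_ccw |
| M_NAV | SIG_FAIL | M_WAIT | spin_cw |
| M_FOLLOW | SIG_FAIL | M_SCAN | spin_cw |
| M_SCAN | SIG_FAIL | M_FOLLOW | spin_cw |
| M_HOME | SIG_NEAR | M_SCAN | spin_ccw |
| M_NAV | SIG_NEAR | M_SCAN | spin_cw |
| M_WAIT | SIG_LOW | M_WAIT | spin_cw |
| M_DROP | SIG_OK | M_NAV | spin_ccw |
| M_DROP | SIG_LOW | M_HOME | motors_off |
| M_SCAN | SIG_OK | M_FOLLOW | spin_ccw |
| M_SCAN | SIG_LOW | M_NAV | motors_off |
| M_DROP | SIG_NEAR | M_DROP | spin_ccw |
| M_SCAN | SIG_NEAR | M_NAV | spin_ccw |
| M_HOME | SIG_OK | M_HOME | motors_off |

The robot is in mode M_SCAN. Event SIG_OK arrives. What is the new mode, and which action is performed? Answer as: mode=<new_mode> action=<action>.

mode=M_FOLLOW action=spin_ccw

current mode = M_SCAN; filter table to that mode:
  (M_SCAN, SIG_FAIL) → (M_FOLLOW, spin_cw)
  (M_SCAN, SIG_OK) → (M_FOLLOW, spin_ccw)  ← event matches
  (M_SCAN, SIG_LOW) → (M_NAV, motors_off)
  (M_SCAN, SIG_NEAR) → (M_NAV, spin_ccw)
event = SIG_OK selects (M_FOLLOW, spin_ccw)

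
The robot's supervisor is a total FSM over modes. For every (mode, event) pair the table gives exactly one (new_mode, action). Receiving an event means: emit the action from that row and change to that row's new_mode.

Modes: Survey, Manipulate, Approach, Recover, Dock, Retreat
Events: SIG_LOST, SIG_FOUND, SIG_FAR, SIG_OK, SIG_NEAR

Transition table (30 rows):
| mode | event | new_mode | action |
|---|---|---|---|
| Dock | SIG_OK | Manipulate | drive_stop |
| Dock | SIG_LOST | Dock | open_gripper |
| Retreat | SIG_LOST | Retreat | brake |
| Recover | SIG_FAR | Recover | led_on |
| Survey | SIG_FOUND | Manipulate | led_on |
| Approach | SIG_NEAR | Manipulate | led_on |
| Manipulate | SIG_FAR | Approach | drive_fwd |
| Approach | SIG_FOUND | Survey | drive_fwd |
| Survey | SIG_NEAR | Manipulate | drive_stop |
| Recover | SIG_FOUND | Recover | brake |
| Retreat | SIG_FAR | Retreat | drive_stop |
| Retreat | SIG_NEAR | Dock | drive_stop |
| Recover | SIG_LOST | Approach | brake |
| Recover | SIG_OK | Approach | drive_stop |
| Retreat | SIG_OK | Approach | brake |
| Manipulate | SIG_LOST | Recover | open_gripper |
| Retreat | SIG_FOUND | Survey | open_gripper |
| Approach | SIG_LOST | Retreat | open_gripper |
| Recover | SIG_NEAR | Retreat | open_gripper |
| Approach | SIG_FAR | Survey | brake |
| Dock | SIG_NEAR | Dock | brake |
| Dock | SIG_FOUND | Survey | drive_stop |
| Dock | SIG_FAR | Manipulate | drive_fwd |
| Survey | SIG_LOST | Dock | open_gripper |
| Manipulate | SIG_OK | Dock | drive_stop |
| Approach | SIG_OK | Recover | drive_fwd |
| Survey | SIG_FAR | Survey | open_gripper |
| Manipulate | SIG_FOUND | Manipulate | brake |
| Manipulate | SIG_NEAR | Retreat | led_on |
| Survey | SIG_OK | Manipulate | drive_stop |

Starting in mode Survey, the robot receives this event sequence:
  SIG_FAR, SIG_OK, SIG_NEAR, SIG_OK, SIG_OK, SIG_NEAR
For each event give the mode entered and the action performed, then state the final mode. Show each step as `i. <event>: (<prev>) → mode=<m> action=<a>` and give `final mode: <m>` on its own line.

1. SIG_FAR: (Survey) → mode=Survey action=open_gripper
2. SIG_OK: (Survey) → mode=Manipulate action=drive_stop
3. SIG_NEAR: (Manipulate) → mode=Retreat action=led_on
4. SIG_OK: (Retreat) → mode=Approach action=brake
5. SIG_OK: (Approach) → mode=Recover action=drive_fwd
6. SIG_NEAR: (Recover) → mode=Retreat action=open_gripper

final mode: Retreat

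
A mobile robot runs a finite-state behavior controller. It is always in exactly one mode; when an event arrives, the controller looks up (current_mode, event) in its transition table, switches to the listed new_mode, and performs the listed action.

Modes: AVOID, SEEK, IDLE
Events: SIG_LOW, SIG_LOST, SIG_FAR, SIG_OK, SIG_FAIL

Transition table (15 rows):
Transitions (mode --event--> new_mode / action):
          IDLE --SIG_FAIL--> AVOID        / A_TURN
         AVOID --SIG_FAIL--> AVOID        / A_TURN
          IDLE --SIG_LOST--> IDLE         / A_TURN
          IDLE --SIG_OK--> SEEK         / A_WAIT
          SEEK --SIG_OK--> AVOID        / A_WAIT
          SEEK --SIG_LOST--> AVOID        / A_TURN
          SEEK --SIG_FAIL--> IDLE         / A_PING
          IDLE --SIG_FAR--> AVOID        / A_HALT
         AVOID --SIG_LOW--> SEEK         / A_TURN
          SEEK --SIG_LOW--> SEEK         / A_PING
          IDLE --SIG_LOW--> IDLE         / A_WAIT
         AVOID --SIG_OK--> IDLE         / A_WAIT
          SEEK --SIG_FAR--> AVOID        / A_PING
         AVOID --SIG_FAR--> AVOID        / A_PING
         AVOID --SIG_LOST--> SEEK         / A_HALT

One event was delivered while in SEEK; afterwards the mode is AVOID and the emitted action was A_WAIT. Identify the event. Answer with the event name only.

SIG_OK

try SIG_LOW: (SEEK, SIG_LOW) → (SEEK, A_PING)
try SIG_LOST: (SEEK, SIG_LOST) → (AVOID, A_TURN)
try SIG_FAR: (SEEK, SIG_FAR) → (AVOID, A_PING)
try SIG_OK: (SEEK, SIG_OK) → (AVOID, A_WAIT)  ← matches
try SIG_FAIL: (SEEK, SIG_FAIL) → (IDLE, A_PING)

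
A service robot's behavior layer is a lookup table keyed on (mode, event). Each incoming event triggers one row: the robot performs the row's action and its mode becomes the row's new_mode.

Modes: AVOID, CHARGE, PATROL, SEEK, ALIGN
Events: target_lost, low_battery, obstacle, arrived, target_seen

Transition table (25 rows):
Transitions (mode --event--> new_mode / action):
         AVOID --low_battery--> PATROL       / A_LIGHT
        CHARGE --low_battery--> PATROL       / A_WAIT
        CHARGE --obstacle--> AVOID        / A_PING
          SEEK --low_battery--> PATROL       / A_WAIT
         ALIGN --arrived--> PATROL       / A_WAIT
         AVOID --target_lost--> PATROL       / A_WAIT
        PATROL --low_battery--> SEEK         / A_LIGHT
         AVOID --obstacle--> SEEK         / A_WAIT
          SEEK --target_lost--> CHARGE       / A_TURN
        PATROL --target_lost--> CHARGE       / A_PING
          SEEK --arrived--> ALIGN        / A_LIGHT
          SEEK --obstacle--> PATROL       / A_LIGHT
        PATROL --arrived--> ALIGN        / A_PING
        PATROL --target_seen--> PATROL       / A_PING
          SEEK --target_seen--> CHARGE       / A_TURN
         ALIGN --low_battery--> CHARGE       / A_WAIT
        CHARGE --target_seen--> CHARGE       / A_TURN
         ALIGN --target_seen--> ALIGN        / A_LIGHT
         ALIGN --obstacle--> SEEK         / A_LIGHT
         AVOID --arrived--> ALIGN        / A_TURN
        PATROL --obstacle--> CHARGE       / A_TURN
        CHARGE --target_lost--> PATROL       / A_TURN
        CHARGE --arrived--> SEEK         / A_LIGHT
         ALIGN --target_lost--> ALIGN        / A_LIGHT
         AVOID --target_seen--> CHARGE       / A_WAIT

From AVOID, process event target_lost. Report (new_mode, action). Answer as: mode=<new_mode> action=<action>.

current mode = AVOID; filter table to that mode:
  (AVOID, low_battery) → (PATROL, A_LIGHT)
  (AVOID, target_lost) → (PATROL, A_WAIT)  ← event matches
  (AVOID, obstacle) → (SEEK, A_WAIT)
  (AVOID, arrived) → (ALIGN, A_TURN)
  (AVOID, target_seen) → (CHARGE, A_WAIT)
event = target_lost selects (PATROL, A_WAIT)

mode=PATROL action=A_WAIT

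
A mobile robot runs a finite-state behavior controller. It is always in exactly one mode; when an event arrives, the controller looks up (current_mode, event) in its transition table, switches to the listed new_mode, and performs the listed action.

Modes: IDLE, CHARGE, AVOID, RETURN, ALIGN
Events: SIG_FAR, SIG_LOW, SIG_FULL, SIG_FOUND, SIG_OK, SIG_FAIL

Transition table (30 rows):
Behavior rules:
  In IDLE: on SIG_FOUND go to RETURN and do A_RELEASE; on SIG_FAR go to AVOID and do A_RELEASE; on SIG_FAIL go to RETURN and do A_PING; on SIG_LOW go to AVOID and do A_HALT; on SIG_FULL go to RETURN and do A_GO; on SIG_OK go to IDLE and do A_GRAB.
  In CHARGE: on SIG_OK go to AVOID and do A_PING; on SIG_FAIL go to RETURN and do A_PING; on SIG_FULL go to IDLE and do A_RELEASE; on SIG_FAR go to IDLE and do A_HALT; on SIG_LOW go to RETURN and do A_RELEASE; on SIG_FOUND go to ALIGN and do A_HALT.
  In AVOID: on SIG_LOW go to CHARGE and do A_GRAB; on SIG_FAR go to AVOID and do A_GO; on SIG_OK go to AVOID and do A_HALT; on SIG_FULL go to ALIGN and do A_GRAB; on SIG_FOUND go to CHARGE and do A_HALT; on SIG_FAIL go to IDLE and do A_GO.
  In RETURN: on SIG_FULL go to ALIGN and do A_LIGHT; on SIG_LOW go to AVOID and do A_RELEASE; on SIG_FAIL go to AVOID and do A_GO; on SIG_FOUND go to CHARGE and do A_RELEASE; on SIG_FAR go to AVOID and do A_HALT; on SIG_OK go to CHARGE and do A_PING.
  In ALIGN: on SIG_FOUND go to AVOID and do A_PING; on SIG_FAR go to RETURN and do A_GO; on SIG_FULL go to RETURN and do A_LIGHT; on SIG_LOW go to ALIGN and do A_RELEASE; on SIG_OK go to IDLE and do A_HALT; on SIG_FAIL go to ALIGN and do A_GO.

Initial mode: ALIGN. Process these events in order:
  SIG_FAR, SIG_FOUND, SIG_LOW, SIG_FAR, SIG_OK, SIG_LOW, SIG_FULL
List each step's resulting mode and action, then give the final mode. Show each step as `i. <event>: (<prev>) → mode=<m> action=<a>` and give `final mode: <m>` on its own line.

final mode: IDLE

1. SIG_FAR: (ALIGN) → mode=RETURN action=A_GO
2. SIG_FOUND: (RETURN) → mode=CHARGE action=A_RELEASE
3. SIG_LOW: (CHARGE) → mode=RETURN action=A_RELEASE
4. SIG_FAR: (RETURN) → mode=AVOID action=A_HALT
5. SIG_OK: (AVOID) → mode=AVOID action=A_HALT
6. SIG_LOW: (AVOID) → mode=CHARGE action=A_GRAB
7. SIG_FULL: (CHARGE) → mode=IDLE action=A_RELEASE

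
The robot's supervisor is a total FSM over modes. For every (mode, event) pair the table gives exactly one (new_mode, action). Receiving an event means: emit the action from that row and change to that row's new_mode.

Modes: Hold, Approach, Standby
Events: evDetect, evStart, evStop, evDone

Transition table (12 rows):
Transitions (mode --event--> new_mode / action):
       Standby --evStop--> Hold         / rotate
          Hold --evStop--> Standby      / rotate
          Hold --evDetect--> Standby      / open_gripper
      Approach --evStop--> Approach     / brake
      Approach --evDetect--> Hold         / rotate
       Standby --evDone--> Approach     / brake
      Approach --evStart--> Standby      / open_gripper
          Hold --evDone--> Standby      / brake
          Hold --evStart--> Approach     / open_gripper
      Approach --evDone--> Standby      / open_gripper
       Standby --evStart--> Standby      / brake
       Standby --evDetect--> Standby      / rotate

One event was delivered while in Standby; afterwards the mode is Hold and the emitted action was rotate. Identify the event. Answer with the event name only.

evStop

try evDetect: (Standby, evDetect) → (Standby, rotate)
try evStart: (Standby, evStart) → (Standby, brake)
try evStop: (Standby, evStop) → (Hold, rotate)  ← matches
try evDone: (Standby, evDone) → (Approach, brake)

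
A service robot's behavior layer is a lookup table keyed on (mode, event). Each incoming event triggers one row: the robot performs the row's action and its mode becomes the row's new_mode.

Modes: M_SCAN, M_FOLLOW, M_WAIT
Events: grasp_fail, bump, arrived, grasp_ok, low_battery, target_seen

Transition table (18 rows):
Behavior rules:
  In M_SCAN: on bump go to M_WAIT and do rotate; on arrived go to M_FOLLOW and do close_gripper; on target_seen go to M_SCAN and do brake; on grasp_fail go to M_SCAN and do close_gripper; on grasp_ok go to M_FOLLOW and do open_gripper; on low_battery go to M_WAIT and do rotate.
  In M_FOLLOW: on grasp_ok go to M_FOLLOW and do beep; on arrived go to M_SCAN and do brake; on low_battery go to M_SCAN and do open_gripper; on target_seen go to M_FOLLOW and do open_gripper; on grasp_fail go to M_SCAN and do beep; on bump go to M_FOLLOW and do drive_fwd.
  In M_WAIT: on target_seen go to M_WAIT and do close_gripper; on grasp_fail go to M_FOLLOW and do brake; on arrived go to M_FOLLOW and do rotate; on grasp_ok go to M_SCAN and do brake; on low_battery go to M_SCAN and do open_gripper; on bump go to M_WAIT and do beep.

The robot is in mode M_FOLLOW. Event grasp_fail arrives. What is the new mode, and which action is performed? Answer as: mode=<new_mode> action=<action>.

mode=M_SCAN action=beep

current mode = M_FOLLOW; filter table to that mode:
  (M_FOLLOW, grasp_ok) → (M_FOLLOW, beep)
  (M_FOLLOW, arrived) → (M_SCAN, brake)
  (M_FOLLOW, low_battery) → (M_SCAN, open_gripper)
  (M_FOLLOW, target_seen) → (M_FOLLOW, open_gripper)
  (M_FOLLOW, grasp_fail) → (M_SCAN, beep)  ← event matches
  (M_FOLLOW, bump) → (M_FOLLOW, drive_fwd)
event = grasp_fail selects (M_SCAN, beep)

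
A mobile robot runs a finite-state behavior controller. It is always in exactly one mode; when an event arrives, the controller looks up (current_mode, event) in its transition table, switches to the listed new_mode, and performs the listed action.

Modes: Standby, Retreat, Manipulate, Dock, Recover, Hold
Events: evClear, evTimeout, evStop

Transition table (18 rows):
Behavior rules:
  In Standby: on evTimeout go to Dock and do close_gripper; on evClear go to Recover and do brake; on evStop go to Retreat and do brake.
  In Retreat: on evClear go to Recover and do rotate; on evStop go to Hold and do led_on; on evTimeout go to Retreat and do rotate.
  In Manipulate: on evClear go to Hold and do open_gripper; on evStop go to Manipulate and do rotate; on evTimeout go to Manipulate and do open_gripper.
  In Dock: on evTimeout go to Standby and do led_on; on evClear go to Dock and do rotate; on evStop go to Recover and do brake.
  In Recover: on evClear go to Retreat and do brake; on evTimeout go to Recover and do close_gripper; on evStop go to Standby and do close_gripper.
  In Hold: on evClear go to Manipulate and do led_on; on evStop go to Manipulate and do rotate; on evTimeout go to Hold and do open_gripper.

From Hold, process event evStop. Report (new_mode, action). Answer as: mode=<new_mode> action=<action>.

current mode = Hold; filter table to that mode:
  (Hold, evClear) → (Manipulate, led_on)
  (Hold, evStop) → (Manipulate, rotate)  ← event matches
  (Hold, evTimeout) → (Hold, open_gripper)
event = evStop selects (Manipulate, rotate)

mode=Manipulate action=rotate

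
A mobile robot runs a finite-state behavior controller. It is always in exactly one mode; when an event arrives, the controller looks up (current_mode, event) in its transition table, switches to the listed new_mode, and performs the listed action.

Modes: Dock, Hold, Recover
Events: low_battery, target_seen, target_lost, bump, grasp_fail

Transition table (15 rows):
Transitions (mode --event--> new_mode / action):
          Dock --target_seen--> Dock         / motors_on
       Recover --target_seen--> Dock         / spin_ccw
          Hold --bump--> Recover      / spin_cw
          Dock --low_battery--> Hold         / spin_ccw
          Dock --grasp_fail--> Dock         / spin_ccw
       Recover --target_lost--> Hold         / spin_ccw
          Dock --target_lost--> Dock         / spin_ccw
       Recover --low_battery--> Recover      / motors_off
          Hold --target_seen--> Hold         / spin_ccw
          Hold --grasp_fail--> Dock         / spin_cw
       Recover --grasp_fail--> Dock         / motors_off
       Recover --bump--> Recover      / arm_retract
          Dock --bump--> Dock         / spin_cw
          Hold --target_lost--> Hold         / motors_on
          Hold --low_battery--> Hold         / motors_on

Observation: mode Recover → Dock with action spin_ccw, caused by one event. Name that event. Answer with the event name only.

try low_battery: (Recover, low_battery) → (Recover, motors_off)
try target_seen: (Recover, target_seen) → (Dock, spin_ccw)  ← matches
try target_lost: (Recover, target_lost) → (Hold, spin_ccw)
try bump: (Recover, bump) → (Recover, arm_retract)
try grasp_fail: (Recover, grasp_fail) → (Dock, motors_off)

target_seen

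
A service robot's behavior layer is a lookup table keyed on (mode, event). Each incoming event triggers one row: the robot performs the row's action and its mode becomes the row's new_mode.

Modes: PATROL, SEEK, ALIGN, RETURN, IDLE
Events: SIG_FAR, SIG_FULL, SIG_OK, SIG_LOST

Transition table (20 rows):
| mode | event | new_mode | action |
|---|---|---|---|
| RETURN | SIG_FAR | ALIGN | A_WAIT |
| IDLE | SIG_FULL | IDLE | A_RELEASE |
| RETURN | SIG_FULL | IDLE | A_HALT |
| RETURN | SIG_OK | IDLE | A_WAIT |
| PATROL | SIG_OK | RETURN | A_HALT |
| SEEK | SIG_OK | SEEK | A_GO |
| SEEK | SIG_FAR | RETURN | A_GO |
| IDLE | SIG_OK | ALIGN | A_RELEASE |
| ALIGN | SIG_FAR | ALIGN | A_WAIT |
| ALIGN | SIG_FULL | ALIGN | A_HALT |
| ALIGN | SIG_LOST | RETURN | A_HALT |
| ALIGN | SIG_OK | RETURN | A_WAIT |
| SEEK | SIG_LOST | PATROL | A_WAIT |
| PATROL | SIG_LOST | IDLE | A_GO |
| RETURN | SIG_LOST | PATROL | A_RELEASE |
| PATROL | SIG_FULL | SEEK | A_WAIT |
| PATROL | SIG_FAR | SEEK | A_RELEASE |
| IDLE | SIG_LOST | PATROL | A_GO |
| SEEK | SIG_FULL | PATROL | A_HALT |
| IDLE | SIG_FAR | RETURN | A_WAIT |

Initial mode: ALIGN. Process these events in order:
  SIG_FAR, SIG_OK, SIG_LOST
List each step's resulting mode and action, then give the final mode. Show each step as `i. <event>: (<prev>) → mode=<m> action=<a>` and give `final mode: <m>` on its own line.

1. SIG_FAR: (ALIGN) → mode=ALIGN action=A_WAIT
2. SIG_OK: (ALIGN) → mode=RETURN action=A_WAIT
3. SIG_LOST: (RETURN) → mode=PATROL action=A_RELEASE

final mode: PATROL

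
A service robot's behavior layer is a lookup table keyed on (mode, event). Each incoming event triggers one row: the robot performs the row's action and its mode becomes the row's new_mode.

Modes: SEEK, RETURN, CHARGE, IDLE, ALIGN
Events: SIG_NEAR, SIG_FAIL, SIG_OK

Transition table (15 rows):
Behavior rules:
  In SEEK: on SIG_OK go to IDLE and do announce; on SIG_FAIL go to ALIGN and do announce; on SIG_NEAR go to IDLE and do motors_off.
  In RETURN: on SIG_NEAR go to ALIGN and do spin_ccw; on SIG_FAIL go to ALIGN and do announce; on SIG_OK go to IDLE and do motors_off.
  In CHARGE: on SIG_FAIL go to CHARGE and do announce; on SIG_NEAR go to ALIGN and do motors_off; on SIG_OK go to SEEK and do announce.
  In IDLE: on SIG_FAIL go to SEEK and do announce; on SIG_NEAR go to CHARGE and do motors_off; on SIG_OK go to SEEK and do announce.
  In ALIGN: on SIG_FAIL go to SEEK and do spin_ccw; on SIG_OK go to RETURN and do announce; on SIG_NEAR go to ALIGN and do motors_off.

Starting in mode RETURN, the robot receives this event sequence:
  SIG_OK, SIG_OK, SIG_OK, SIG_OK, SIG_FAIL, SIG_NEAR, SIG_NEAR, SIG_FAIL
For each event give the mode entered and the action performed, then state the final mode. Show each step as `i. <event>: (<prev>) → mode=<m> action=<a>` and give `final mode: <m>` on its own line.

1. SIG_OK: (RETURN) → mode=IDLE action=motors_off
2. SIG_OK: (IDLE) → mode=SEEK action=announce
3. SIG_OK: (SEEK) → mode=IDLE action=announce
4. SIG_OK: (IDLE) → mode=SEEK action=announce
5. SIG_FAIL: (SEEK) → mode=ALIGN action=announce
6. SIG_NEAR: (ALIGN) → mode=ALIGN action=motors_off
7. SIG_NEAR: (ALIGN) → mode=ALIGN action=motors_off
8. SIG_FAIL: (ALIGN) → mode=SEEK action=spin_ccw

final mode: SEEK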